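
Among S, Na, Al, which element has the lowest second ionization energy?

Al

Consider each +1 ion: S⁺ still has 5 valence electrons; Na⁺ is the bare [Ne] core; Al⁺ still has 2 valence electrons.
Breaking into a closed-shell core is much more expensive than removing a leftover valence electron — Na has the largest IE_2 here.
Valence configurations: S⁺ [Ne]3s²3p³, Al⁺ [Ne]3s².
Tabulated IE_2 (kJ/mol): S 2252, Na 4562, Al 1817.
Putting it together, IE_2: Al < S < Na.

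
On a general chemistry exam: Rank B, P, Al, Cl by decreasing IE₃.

IE_3 is the cost of taking one more electron from the +2 cation: B²⁺ still has 1 valence electron; P²⁺ still has 3 valence electrons; Al²⁺ still has 1 valence electron; Cl²⁺ still has 5 valence electrons.
All are still removing valence electrons, so compare the +2 ions as you would atoms: IE_3 generally rises across a period (higher Z_eff) and falls down a group (larger shell), subject to the usual subshell exceptions.
Valence configurations: B²⁺ [He]2s¹, P²⁺ [Ne]3s²3p¹, Al²⁺ [Ne]3s¹, Cl²⁺ [Ne]3s²3p³.
Tabulated IE_3 (kJ/mol): B 3660, P 2914, Al 2745, Cl 3822.
Overall IE_3 order: Al < P < B < Cl.

Cl, B, P, Al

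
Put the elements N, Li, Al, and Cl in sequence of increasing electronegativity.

Li < Al < N < Cl

Li is in period 2, group 1; N is in period 2, group 15; Al is in period 3, group 13; Cl is in period 3, group 17.
Electronegativity increases across a period and decreases down a group, tracking effective nuclear charge and atomic size.
These span different periods and groups, so the two trends combine.
Al > Li: the two effects oppose for this pair; the across-period effect wins (1.61 vs 0.98).
N > Al: relative to Al, both the across-period and down-group shifts push N's electronegativity up.
Cl > N: the two effects oppose for this pair; the across-period effect wins (3.16 vs 3.04).
For reference (Pauling): Li 0.98, N 3.04, Al 1.61, Cl 3.16.
So from lowest to highest: Li < Al < N < Cl.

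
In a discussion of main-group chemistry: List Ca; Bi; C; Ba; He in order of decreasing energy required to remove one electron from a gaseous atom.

He is in period 1, group 18; C is in period 2, group 14; Ca is in period 4, group 2; Ba is in period 6, group 2; Bi is in period 6, group 15.
First ionization energy rises across a period (greater Z_eff holds electrons more tightly) and falls down a group (valence electrons are farther from the nucleus).
Here both period and group differ, so the two effects have to be weighed against each other.
Ca > Ba: Ca sits above Ba in group 2, so the down-group effect alone puts Ca higher.
Bi > Ca: period and group pull opposite ways; the across-period shift dominates (703 vs 590 kJ/mol).
C > Bi: the two effects oppose for this pair; the down-group effect wins (1086 vs 703 kJ/mol).
He > C: both effects reinforce here, so He is clearly the higher of the two.
Tabulated first ionization energy (kJ/mol): He 2372, C 1086, Ca 590, Ba 503, Bi 703.
So from highest to lowest: He > C > Bi > Ca > Ba.

He, C, Bi, Ca, Ba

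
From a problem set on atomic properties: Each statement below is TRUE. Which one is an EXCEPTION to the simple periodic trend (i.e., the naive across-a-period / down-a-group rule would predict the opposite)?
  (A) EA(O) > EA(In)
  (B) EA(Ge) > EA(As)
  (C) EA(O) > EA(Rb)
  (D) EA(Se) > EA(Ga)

The general trend: electron affinity increases across a period and decreases down a group.
(A) O (period 2, group 16) vs In (period 5, group 13): the stated order agrees with the simple trend.
(B) Ge (period 4, group 14) vs As (period 4, group 15): the stated order contradicts the simple trend.
(C) O (period 2, group 16) vs Rb (period 5, group 1): the stated order agrees with the simple trend.
(D) Se (period 4, group 16) vs Ga (period 4, group 13): the stated order agrees with the simple trend.
The exception is (B): adding an electron to As's half-filled 4p³ is unfavourable, so Ge (4p²) has the more exothermic EA.

(B)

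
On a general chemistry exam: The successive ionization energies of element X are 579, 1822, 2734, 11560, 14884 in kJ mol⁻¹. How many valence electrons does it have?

Look for the largest jump between consecutive ionization energies: IE4/IE3 ≈ 4.2, far larger than any earlier ratio.
That jump marks the point where a core electron is being removed. So the atom has 3 valence electrons.

3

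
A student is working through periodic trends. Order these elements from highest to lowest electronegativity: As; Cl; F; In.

F > Cl > As > In

F is in period 2, group 17; Cl is in period 3, group 17; As is in period 4, group 15; In is in period 5, group 13.
Atoms toward the upper right of the periodic table pull bonding electrons most strongly.
Neither a single period nor a single group — weigh both effects.
As > In: both effects reinforce here, so As is clearly the higher of the two.
Cl > As: relative to As, both the across-period and down-group shifts push Cl's electronegativity up.
F > Cl: F sits above Cl in group 17, so the down-group effect alone puts F higher.
For reference (Pauling): F 3.98, Cl 3.16, As 2.18, In 1.78.
So from highest to lowest: F > Cl > As > In.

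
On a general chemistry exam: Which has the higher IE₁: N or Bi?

N

First ionization energy rises across a period (greater Z_eff holds electrons more tightly) and falls down a group (valence electrons are farther from the nucleus).
All are in group 15, so first ionization energy increases up the group.
So N has the higher IE₁ (N > Bi).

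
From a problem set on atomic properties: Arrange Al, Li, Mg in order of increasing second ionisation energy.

IE_2 is the cost of taking one more electron from the +1 cation: Al⁺ still has 2 valence electrons; Li⁺ is the bare [He] core; Mg⁺ still has 1 valence electron.
Breaking into a closed-shell core is much more expensive than removing a leftover valence electron — Li has the largest IE_2 here.
Valence configurations: Al⁺ [Ne]3s², Mg⁺ [Ne]3s¹.
The numbers (kJ/mol): Al 1817, Li 7298, Mg 1451.
Putting it together, IE_2: Mg < Al < Li.

Mg, Al, Li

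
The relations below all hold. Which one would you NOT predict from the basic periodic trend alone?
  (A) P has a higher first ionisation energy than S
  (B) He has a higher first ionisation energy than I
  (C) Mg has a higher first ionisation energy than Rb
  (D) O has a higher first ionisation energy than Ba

(A)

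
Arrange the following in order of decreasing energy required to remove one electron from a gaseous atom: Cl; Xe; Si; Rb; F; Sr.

First ionization energy rises across a period (greater Z_eff holds electrons more tightly) and falls down a group (valence electrons are farther from the nucleus).
These span different periods and groups, so the two trends combine.
Sr > Rb: Sr lies to the right of Rb in period 5, so the across-period effect alone puts Sr higher.
Si > Sr: both effects reinforce here, so Si is clearly the higher of the two.
Xe > Si: period and group pull opposite ways; the across-period shift dominates (1170 vs 786 kJ/mol).
Cl > Xe: the two effects oppose for this pair; the down-group effect wins (1251 vs 1170 kJ/mol).
F > Cl: F sits above Cl in group 17, so the down-group effect alone puts F higher.
Tabulated first ionization energy (kJ/mol): F 1681, Si 786, Cl 1251, Rb 403, Sr 550, Xe 1170.
So from highest to lowest: F > Cl > Xe > Si > Sr > Rb.

F > Cl > Xe > Si > Sr > Rb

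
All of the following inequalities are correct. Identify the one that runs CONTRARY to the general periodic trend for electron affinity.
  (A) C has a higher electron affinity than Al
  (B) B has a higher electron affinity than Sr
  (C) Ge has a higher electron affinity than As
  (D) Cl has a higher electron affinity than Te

(C)

The general trend: electron affinity increases across a period and decreases down a group.
(A) C (period 2, group 14) vs Al (period 3, group 13): the stated order agrees with the simple trend.
(B) B (period 2, group 13) vs Sr (period 5, group 2): the stated order agrees with the simple trend.
(C) Ge (period 4, group 14) vs As (period 4, group 15): the stated order contradicts the simple trend.
(D) Cl (period 3, group 17) vs Te (period 5, group 16): the stated order agrees with the simple trend.
The exception is (C): adding an electron to As's half-filled 4p³ is unfavourable, so Ge (4p²) has the more exothermic EA.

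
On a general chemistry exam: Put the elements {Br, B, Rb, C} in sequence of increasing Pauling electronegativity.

Rb < B < C < Br

B is in period 2, group 13; C is in period 2, group 14; Br is in period 4, group 17; Rb is in period 5, group 1.
EN rises left→right (higher Z_eff, smaller atoms) and falls top→bottom (larger, more shielded atoms).
Neither a single period nor a single group — weigh both effects.
B > Rb: both effects reinforce here, so B is clearly the higher of the two.
C > B: both are in period 2; the period trend gives C the larger value.
Br > C: the two effects oppose for this pair; the across-period effect wins (2.96 vs 2.55).
For reference (Pauling): B 2.04, C 2.55, Br 2.96, Rb 0.82.
So from lowest to highest: Rb < B < C < Br.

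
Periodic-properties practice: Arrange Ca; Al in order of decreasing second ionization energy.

The second ionization energy removes an electron from the +1 ion. For each element: Ca⁺ still has 1 valence electron; Al⁺ still has 2 valence electrons.
All are still removing valence electrons, so compare the +1 ions as you would atoms: IE_2 generally rises across a period (higher Z_eff) and falls down a group (larger shell), subject to the usual subshell exceptions.
Valence configurations: Ca⁺ [Ar]4s¹, Al⁺ [Ne]3s².
Approximate IE_2 values (kJ/mol): Ca 1145, Al 1817.
So the second ionization energies run Ca < Al.

Al > Ca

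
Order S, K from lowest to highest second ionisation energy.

S < K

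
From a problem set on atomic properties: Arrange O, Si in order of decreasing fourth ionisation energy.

O > Si

The fourth ionization energy removes an electron from the +3 ion. For each element: O³⁺ still has 3 valence electrons; Si³⁺ still has 1 valence electron.
All are still removing valence electrons, so compare the +3 ions as you would atoms: IE_4 generally rises across a period (higher Z_eff) and falls down a group (larger shell), subject to the usual subshell exceptions.
Valence configurations: O³⁺ [He]2s²2p¹, Si³⁺ [Ne]3s¹.
Tabulated IE_4 (kJ/mol): O 7469, Si 4356.
Hence IE_4: Si < O.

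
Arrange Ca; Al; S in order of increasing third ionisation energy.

Consider each +2 ion: Ca²⁺ is the bare [Ar] core; Al²⁺ still has 1 valence electron; S²⁺ still has 4 valence electrons.
Breaking into a closed-shell core is much more expensive than removing a leftover valence electron — Ca has the largest IE_3 here.
Valence configurations: Al²⁺ [Ne]3s¹, S²⁺ [Ne]3s²3p².
The numbers (kJ/mol): Ca 4912, Al 2745, S 3357.
So the third ionization energies run Al < S < Ca.

Al, S, Ca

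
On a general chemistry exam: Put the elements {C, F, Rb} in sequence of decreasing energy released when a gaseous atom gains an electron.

F > C > Rb

C is in period 2, group 14; F is in period 2, group 17; Rb is in period 5, group 1.
Electron affinity generally becomes more exothermic across a period toward the halogens and less exothermic down a group.
Neither a single period nor a single group — weigh both effects.
C > Rb: both effects reinforce here, so C is clearly the higher of the two.
F > C: both are in period 2; the period trend gives F the larger value.
For reference (kJ/mol): C 122, F 328, Rb 47.
So from highest to lowest: F > C > Rb.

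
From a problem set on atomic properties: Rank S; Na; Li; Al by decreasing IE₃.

Li > Na > S > Al

Consider each +2 ion: S²⁺ still has 4 valence electrons; Na²⁺ is already 1 electron into the core; Li²⁺ is already 1 electron into the core; Al²⁺ still has 1 valence electron.
Breaking into a closed-shell core is much more expensive than removing a leftover valence electron — Na and Li have the largest IE_3 here.
Valence configurations: S²⁺ [Ne]3s²3p², Al²⁺ [Ne]3s¹.
Tabulated IE_3 (kJ/mol): S 3357, Na 6910, Li 11815, Al 2745.
Overall IE_3 order: Al < S < Na < Li.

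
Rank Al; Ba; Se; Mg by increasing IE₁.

Ba < Al < Mg < Se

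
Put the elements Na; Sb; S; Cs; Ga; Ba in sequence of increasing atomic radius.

Moving right in a period, electrons are added to the same shell under a stronger nuclear pull, so atoms get smaller; moving down, a new shell is opened and atoms get larger.
These span different periods and groups, so the two trends combine.
Ga > S: relative to S, both the across-period and down-group shifts push Ga's atomic radius up.
Sb > Ga: the two effects oppose for this pair; the down-group effect wins (140 vs 124 pm).
Na > Sb: period and group pull opposite ways; the across-period shift dominates (155 vs 140 pm).
Ba > Na: the two effects oppose for this pair; the down-group effect wins (196 vs 155 pm).
Cs > Ba: both are in period 6; the period trend gives Cs the larger value.
For reference (pm): Na 155, S 103, Ga 124, Sb 140, Cs 232, Ba 196.
So from smallest to largest: S < Ga < Sb < Na < Ba < Cs.

S < Ga < Sb < Na < Ba < Cs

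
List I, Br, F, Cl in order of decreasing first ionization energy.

F is in period 2, group 17; Cl is in period 3, group 17; Br is in period 4, group 17; I is in period 5, group 17.
Removing the outermost electron gets harder across a period and easier down a group.
All are in group 17, so first ionization energy increases up the group.
So from highest to lowest: F > Cl > Br > I.

F > Cl > Br > I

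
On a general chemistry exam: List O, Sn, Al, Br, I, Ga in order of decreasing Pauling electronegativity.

O is in period 2, group 16; Al is in period 3, group 13; Ga is in period 4, group 13; Br is in period 4, group 17; Sn is in period 5, group 14; I is in period 5, group 17.
Atoms toward the upper right of the periodic table pull bonding electrons most strongly.
These span different periods and groups, so the two trends combine.
Ga > Al: this pair runs against the simple trend — see the exception note.
Sn > Ga: period and group pull opposite ways; the across-period shift dominates (1.96 vs 1.81).
I > Sn: both are in period 5; the period trend gives I the larger value.
Br > I: Br sits above I in group 17, so the down-group effect alone puts Br higher.
O > Br: the two effects oppose for this pair; the down-group effect wins (3.44 vs 2.96).
Note the exception: Ga has a higher electronegativity than Al, contrary to the simple trend — poor shielding by filled d (and f) subshells raises the heavier element's effective nuclear charge more than the simple down-group trend predicts.
Approximate values (Pauling): O 3.44, Al 1.61, Ga 1.81, Br 2.96, Sn 1.96, I 2.66.
So from highest to lowest: O > Br > I > Sn > Ga > Al.

O > Br > I > Sn > Ga > Al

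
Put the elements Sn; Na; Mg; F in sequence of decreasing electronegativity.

F is in period 2, group 17; Na is in period 3, group 1; Mg is in period 3, group 2; Sn is in period 5, group 14.
Smaller atoms with higher effective nuclear charge are more electronegative.
These span different periods and groups, so the two trends combine.
Mg > Na: both are in period 3; the period trend gives Mg the larger value.
Sn > Mg: period and group pull opposite ways; the across-period shift dominates (1.96 vs 1.31).
F > Sn: both effects reinforce here, so F is clearly the higher of the two.
Approximate values (Pauling): F 3.98, Na 0.93, Mg 1.31, Sn 1.96.
So from highest to lowest: F > Sn > Mg > Na.

F, Sn, Mg, Na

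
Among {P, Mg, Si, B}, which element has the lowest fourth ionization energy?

Si

After 3 electrons have been removed, what remains? P³⁺ still has 2 valence electrons; Mg³⁺ is already 1 electron into the core; Si³⁺ still has 1 valence electron; B³⁺ is the bare [He] core.
Core electrons are held far more tightly than valence electrons, so Mg and B top the IE_4 order.
Valence configurations: P³⁺ [Ne]3s², Si³⁺ [Ne]3s¹.
The numbers (kJ/mol): P 4964, Mg 10543, Si 4356, B 25026.
Putting it together, IE_4: Si < P < Mg < B.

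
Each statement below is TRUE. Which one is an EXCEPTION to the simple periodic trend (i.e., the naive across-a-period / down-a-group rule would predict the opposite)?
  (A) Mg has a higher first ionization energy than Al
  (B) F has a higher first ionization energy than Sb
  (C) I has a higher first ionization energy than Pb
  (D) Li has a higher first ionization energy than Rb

(A)

The general trend: first ionization energy increases across a period and decreases down a group.
(A) Mg (period 3, group 2) vs Al (period 3, group 13): the stated order contradicts the simple trend.
(B) F (period 2, group 17) vs Sb (period 5, group 15): the stated order agrees with the simple trend.
(C) I (period 5, group 17) vs Pb (period 6, group 14): the stated order agrees with the simple trend.
(D) Li (period 2, group 1) vs Rb (period 5, group 1): the stated order agrees with the simple trend.
The exception is (A): Al's single 3p electron is easier to remove than one from Mg's filled 3s².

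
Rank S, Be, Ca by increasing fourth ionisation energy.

Consider each +3 ion: S³⁺ still has 3 valence electrons; Be³⁺ is already 1 electron into the core; Ca³⁺ is already 1 electron into the core.
Breaking into a closed-shell core is much more expensive than removing a leftover valence electron — Ca and Be have the largest IE_4 here.
Approximate IE_4 values (kJ/mol): S 4556, Be 21007, Ca 6491.
Putting it together, IE_4: S < Ca < Be.

S, Ca, Be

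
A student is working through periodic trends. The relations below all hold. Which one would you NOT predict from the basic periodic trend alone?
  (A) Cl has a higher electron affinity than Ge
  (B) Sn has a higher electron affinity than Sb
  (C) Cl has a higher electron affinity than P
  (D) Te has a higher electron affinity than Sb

The general trend: electron affinity increases across a period and decreases down a group.
(A) Cl (period 3, group 17) vs Ge (period 4, group 14): the stated order agrees with the simple trend.
(B) Sn (period 5, group 14) vs Sb (period 5, group 15): the stated order contradicts the simple trend.
(C) Cl (period 3, group 17) vs P (period 3, group 15): the stated order agrees with the simple trend.
(D) Te (period 5, group 16) vs Sb (period 5, group 15): the stated order agrees with the simple trend.
The exception is (B): adding an electron to Sb's half-filled 5p³ is unfavourable, so Sn has the more exothermic EA.

(B)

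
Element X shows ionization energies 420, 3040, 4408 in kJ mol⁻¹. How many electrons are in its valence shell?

1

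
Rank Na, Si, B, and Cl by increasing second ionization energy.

Si < Cl < B < Na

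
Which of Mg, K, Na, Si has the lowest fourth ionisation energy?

Si

After 3 electrons have been removed, what remains? Mg³⁺ is already 1 electron into the core; K³⁺ is already 2 electrons into the core; Na³⁺ is already 2 electrons into the core; Si³⁺ still has 1 valence electron.
Core electrons are held far more tightly than valence electrons, so K, Na and Mg top the IE_4 order.
Tabulated IE_4 (kJ/mol): Mg 10543, K 5877, Na 9543, Si 4356.
Overall IE_4 order: Si < K < Na < Mg.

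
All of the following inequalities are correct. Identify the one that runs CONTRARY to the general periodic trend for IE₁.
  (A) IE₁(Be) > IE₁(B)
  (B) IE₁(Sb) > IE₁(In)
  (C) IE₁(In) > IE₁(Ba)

(A)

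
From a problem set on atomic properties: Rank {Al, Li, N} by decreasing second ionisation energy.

IE_2 is the cost of taking one more electron from the +1 cation: Al⁺ still has 2 valence electrons; Li⁺ is the bare [He] core; N⁺ still has 4 valence electrons.
Pulling an electron out of a noble-gas core costs far more than removing a remaining valence electron, so Li sits at the high end of IE_2.
Valence configurations: Al⁺ [Ne]3s², N⁺ [He]2s²2p².
The numbers (kJ/mol): Al 1817, Li 7298, N 2856.
Overall IE_2 order: Al < N < Li.

Li > N > Al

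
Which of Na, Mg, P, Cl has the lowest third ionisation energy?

P

IE_3 is the cost of taking one more electron from the +2 cation: Na²⁺ is already 1 electron into the core; Mg²⁺ is the bare [Ne] core; P²⁺ still has 3 valence electrons; Cl²⁺ still has 5 valence electrons.
Breaking into a closed-shell core is much more expensive than removing a leftover valence electron — Na and Mg have the largest IE_3 here.
Valence configurations: P²⁺ [Ne]3s²3p¹, Cl²⁺ [Ne]3s²3p³.
The numbers (kJ/mol): Na 6910, Mg 7733, P 2914, Cl 3822.
Overall IE_3 order: P < Cl < Na < Mg.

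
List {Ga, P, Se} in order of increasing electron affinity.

Ga, P, Se

EA tends to increase across a period and decrease down a group, though the pattern is less regular than for IE or radius.
These span different periods and groups, so the two trends combine.
P > Ga: both effects reinforce here, so P is clearly the higher of the two.
Se > P: the two effects oppose for this pair; the across-period effect wins (195 vs 72 kJ/mol).
Tabulated electron affinity (kJ/mol): P 72, Ga 29, Se 195.
So from lowest to highest: Ga < P < Se.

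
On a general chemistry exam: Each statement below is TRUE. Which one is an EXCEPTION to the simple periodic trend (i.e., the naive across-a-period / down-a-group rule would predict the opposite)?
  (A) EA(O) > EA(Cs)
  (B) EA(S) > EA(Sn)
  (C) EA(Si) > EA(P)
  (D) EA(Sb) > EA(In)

(C)

The general trend: electron affinity increases across a period and decreases down a group.
(A) O (period 2, group 16) vs Cs (period 6, group 1): the stated order agrees with the simple trend.
(B) S (period 3, group 16) vs Sn (period 5, group 14): the stated order agrees with the simple trend.
(C) Si (period 3, group 14) vs P (period 3, group 15): the stated order contradicts the simple trend.
(D) Sb (period 5, group 15) vs In (period 5, group 13): the stated order agrees with the simple trend.
The exception is (C): adding an electron to P's half-filled 3p³ is unfavourable, so Si (3p²) has the more exothermic EA.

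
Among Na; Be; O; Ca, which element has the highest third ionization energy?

Be

Consider each +2 ion: Na²⁺ is already 1 electron into the core; Be²⁺ is the bare [He] core; O²⁺ still has 4 valence electrons; Ca²⁺ is the bare [Ar] core.
Usually core removal costs more than valence removal, but here the competition is close: a tightly held n=2 valence electron can cost more to remove than an n=3 core electron, so the actual values have to decide it.
Tabulated IE_3 (kJ/mol): Na 6910, Be 14849, O 5300, Ca 4912.
Overall IE_3 order: Ca < O < Na < Be.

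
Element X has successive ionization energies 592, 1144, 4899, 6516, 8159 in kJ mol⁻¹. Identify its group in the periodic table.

Group 2

Look for the largest jump between consecutive ionization energies: IE3/IE2 ≈ 4.3, far larger than any earlier ratio.
That jump marks the point where a core electron is being removed. So the atom has 2 valence electrons.
A main-group element with 2 valence electrons is in group 2.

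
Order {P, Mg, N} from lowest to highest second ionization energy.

After 1 electron has been removed, what remains? P⁺ still has 4 valence electrons; Mg⁺ still has 1 valence electron; N⁺ still has 4 valence electrons.
All are still removing valence electrons, so compare the +1 ions as you would atoms: IE_2 generally rises across a period (higher Z_eff) and falls down a group (larger shell), subject to the usual subshell exceptions.
Valence configurations: P⁺ [Ne]3s²3p², Mg⁺ [Ne]3s¹, N⁺ [He]2s²2p².
Tabulated IE_2 (kJ/mol): P 1907, Mg 1451, N 2856.
So the second ionization energies run Mg < P < N.

Mg, P, N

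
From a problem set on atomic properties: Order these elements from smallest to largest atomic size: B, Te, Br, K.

B < Br < Te < K

Moving right in a period, electrons are added to the same shell under a stronger nuclear pull, so atoms get smaller; moving down, a new shell is opened and atoms get larger.
Here both period and group differ, so the two effects have to be weighed against each other.
Br > B: the two effects oppose for this pair; the down-group effect wins (114 vs 85 pm).
Te > Br: relative to Br, both the across-period and down-group shifts push Te's atomic radius up.
K > Te: the two effects oppose for this pair; the across-period effect wins (196 vs 136 pm).
For reference (pm): B 85, K 196, Br 114, Te 136.
So from smallest to largest: B < Br < Te < K.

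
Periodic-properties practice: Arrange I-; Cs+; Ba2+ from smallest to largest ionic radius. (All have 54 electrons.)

Ba2+ < Cs+ < I-

All of these have 54 electrons, so size is governed by nuclear charge alone: the more protons, the stronger the pull on the same electron cloud, and the smaller the ion.
Nuclear charges: Ba2+ (Z=56), Cs+ (Z=55), I- (Z=53).
Smallest to largest: Ba2+ < Cs+ < I-.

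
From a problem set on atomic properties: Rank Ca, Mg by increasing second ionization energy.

Ca < Mg

IE_2 is the cost of taking one more electron from the +1 cation: Ca⁺ still has 1 valence electron; Mg⁺ still has 1 valence electron.
All are still removing valence electrons, so compare the +1 ions as you would atoms: IE_2 generally rises across a period (higher Z_eff) and falls down a group (larger shell), subject to the usual subshell exceptions.
Valence configurations: Ca⁺ [Ar]4s¹, Mg⁺ [Ne]3s¹.
Tabulated IE_2 (kJ/mol): Ca 1145, Mg 1451.
Putting it together, IE_2: Ca < Mg.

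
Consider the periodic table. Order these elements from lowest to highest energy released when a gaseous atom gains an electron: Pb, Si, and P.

Pb < P < Si

Si is in period 3, group 14; P is in period 3, group 15; Pb is in period 6, group 14.
EA tends to increase across a period and decrease down a group, though the pattern is less regular than for IE or radius.
Neither a single period nor a single group — weigh both effects.
P > Pb: relative to Pb, both the across-period and down-group shifts push P's electron affinity up.
Si > P: this pair runs against the simple trend — see the exception note.
Note the exception: Si has a higher electron affinity than P, contrary to the simple trend — adding an electron to P's half-filled 3p³ is unfavourable, so Si (3p²) has the more exothermic EA.
Tabulated electron affinity (kJ/mol): Si 134, P 72, Pb 35.
So from lowest to highest: Pb < P < Si.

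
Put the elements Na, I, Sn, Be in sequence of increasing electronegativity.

Be is in period 2, group 2; Na is in period 3, group 1; Sn is in period 5, group 14; I is in period 5, group 17.
Electronegativity increases across a period and decreases down a group, tracking effective nuclear charge and atomic size.
Neither a single period nor a single group — weigh both effects.
Be > Na: both effects reinforce here, so Be is clearly the higher of the two.
Sn > Be: period and group pull opposite ways; the across-period shift dominates (1.96 vs 1.57).
I > Sn: both are in period 5; the period trend gives I the larger value.
For reference (Pauling): Be 1.57, Na 0.93, Sn 1.96, I 2.66.
So from lowest to highest: Na < Be < Sn < I.

Na < Be < Sn < I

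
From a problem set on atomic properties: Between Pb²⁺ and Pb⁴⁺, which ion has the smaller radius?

Pb⁴⁺

Both ions have Z = 82 protons, but Pb⁴⁺ has lost more electrons, so its remaining electrons feel a larger effective nuclear charge per electron and are pulled in more tightly.
Higher positive charge → smaller ion, so Pb²⁺ > Pb⁴⁺.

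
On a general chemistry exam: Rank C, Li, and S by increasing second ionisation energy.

The second ionization energy removes an electron from the +1 ion. For each element: C⁺ still has 3 valence electrons; Li⁺ is the bare [He] core; S⁺ still has 5 valence electrons.
Breaking into a closed-shell core is much more expensive than removing a leftover valence electron — Li has the largest IE_2 here.
Valence configurations: C⁺ [He]2s²2p¹, S⁺ [Ne]3s²3p³.
Tabulated IE_2 (kJ/mol): C 2353, Li 7298, S 2252.
Overall IE_2 order: S < C < Li.

S, C, Li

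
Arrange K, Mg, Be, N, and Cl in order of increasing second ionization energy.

IE_2 is the cost of taking one more electron from the +1 cation: K⁺ is the bare [Ar] core; Mg⁺ still has 1 valence electron; Be⁺ still has 1 valence electron; N⁺ still has 4 valence electrons; Cl⁺ still has 6 valence electrons.
Breaking into a closed-shell core is much more expensive than removing a leftover valence electron — K has the largest IE_2 here.
Valence configurations: Mg⁺ [Ne]3s¹, Be⁺ [He]2s¹, N⁺ [He]2s²2p², Cl⁺ [Ne]3s²3p⁴.
Approximate IE_2 values (kJ/mol): K 3052, Mg 1451, Be 1757, N 2856, Cl 2298.
Overall IE_2 order: Mg < Be < Cl < N < K.

Mg < Be < Cl < N < K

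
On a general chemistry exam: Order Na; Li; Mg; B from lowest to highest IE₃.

Consider each +2 ion: Na²⁺ is already 1 electron into the core; Li²⁺ is already 1 electron into the core; Mg²⁺ is the bare [Ne] core; B²⁺ still has 1 valence electron.
Core electrons are held far more tightly than valence electrons, so Na, Mg and Li top the IE_3 order.
Tabulated IE_3 (kJ/mol): Na 6910, Li 11815, Mg 7733, B 3660.
Putting it together, IE_3: B < Na < Mg < Li.

B, Na, Mg, Li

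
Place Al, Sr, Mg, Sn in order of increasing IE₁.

Mg is in period 3, group 2; Al is in period 3, group 13; Sr is in period 5, group 2; Sn is in period 5, group 14.
Across a period the outer electron is held more tightly (higher IE₁); down a group it sits in a higher shell, more shielded, and comes off more easily.
These span different periods and groups, so the two trends combine.
Al > Sr: both effects reinforce here, so Al is clearly the higher of the two.
Sn > Al: the two effects oppose for this pair; the across-period effect wins (709 vs 578 kJ/mol).
Mg > Sn: period and group pull opposite ways; the down-group shift dominates (738 vs 709 kJ/mol).
Note the exception: Mg has a higher first ionization energy than Al, contrary to the simple trend — Al's single 3p electron is easier to remove than one from Mg's filled 3s².
Approximate values (kJ/mol): Mg 738, Al 578, Sr 550, Sn 709.
So from lowest to highest: Sr < Al < Sn < Mg.

Sr < Al < Sn < Mg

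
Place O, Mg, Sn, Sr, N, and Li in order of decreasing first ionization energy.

Across a period the outer electron is held more tightly (higher IE₁); down a group it sits in a higher shell, more shielded, and comes off more easily.
Neither a single period nor a single group — weigh both effects.
Sr > Li: period and group pull opposite ways; the across-period shift dominates (550 vs 520 kJ/mol).
Sn > Sr: both are in period 5; the period trend gives Sn the larger value.
Mg > Sn: the two effects oppose for this pair; the down-group effect wins (738 vs 709 kJ/mol).
O > Mg: relative to Mg, both the across-period and down-group shifts push O's first ionization energy up.
N > O: this pair runs against the simple trend — see the exception note.
Note the exception: N has a higher first ionization energy than O, contrary to the simple trend — pairing an electron in O's 2p⁴ costs repulsion energy, so O ionizes more easily than half-filled N (2p³).
Tabulated first ionization energy (kJ/mol): Li 520, N 1402, O 1314, Mg 738, Sr 550, Sn 709.
So from highest to lowest: N > O > Mg > Sn > Sr > Li.

N > O > Mg > Sn > Sr > Li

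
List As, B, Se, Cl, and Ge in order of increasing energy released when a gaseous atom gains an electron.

B is in period 2, group 13; Cl is in period 3, group 17; Ge is in period 4, group 14; As is in period 4, group 15; Se is in period 4, group 16.
Adding an electron releases more energy for atoms nearer the top right (short of the noble gases).
These span different periods and groups, so the two trends combine.
As > B: the two effects oppose for this pair; the across-period effect wins (78 vs 27 kJ/mol).
Ge > As: this pair runs against the simple trend — see the exception note.
Se > Ge: Se lies to the right of Ge in period 4, so the across-period effect alone puts Se higher.
Cl > Se: both effects reinforce here, so Cl is clearly the higher of the two.
Note the exception: Ge has a higher electron affinity than As, contrary to the simple trend — adding an electron to As's half-filled 4p³ is unfavourable, so Ge (4p²) has the more exothermic EA.
Approximate values (kJ/mol): B 27, Cl 349, Ge 119, As 78, Se 195.
So from lowest to highest: B < As < Ge < Se < Cl.

B < As < Ge < Se < Cl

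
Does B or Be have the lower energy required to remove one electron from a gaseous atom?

B

First ionization energy rises across a period (greater Z_eff holds electrons more tightly) and falls down a group (valence electrons are farther from the nucleus).
All lie in period 2; the across-period trend (first ionization energy increases left to right) applies, with the exception below.
Note the exception: Be has a higher first ionization energy than B, contrary to the simple trend — removing B's lone 2p electron is easier than breaking Be's filled 2s².
Tabulated first ionization energy (kJ/mol): Be 900, B 801.
So B has the lower energy required to remove one electron from a gaseous atom (B < Be).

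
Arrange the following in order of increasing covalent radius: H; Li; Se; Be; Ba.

H is in period 1, group 1; Li is in period 2, group 1; Be is in period 2, group 2; Se is in period 4, group 16; Ba is in period 6, group 2.
Radius decreases left→right (rising Z_eff, same n) and increases top→bottom (higher n).
These span different periods and groups, so the two trends combine.
Be > H: period and group pull opposite ways; the down-group shift dominates (102 vs 32 pm).
Se > Be: period and group pull opposite ways; the down-group shift dominates (116 vs 102 pm).
Li > Se: period and group pull opposite ways; the across-period shift dominates (133 vs 116 pm).
Ba > Li: period and group pull opposite ways; the down-group shift dominates (196 vs 133 pm).
Approximate values (pm): H 32, Li 133, Be 102, Se 116, Ba 196.
So from smallest to largest: H < Be < Se < Li < Ba.

H, Be, Se, Li, Ba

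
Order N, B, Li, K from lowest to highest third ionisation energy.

IE_3 is the cost of taking one more electron from the +2 cation: N²⁺ still has 3 valence electrons; B²⁺ still has 1 valence electron; Li²⁺ is already 1 electron into the core; K²⁺ is already 1 electron into the core.
Usually core removal costs more than valence removal, but here the competition is close: a tightly held n=2 valence electron can cost more to remove than an n=3 core electron, so the actual values have to decide it.
Valence configurations: N²⁺ [He]2s²2p¹, B²⁺ [He]2s¹.
Approximate IE_3 values (kJ/mol): N 4578, B 3660, Li 11815, K 4420.
Putting it together, IE_3: B < K < N < Li.

B < K < N < Li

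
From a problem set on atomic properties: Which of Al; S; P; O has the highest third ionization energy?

Consider each +2 ion: Al²⁺ still has 1 valence electron; S²⁺ still has 4 valence electrons; P²⁺ still has 3 valence electrons; O²⁺ still has 4 valence electrons.
All are still removing valence electrons, so compare the +2 ions as you would atoms: IE_3 generally rises across a period (higher Z_eff) and falls down a group (larger shell), subject to the usual subshell exceptions.
Valence configurations: Al²⁺ [Ne]3s¹, S²⁺ [Ne]3s²3p², P²⁺ [Ne]3s²3p¹, O²⁺ [He]2s²2p².
Approximate IE_3 values (kJ/mol): Al 2745, S 3357, P 2914, O 5300.
Overall IE_3 order: Al < P < S < O.

O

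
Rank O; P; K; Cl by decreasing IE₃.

O > K > Cl > P

IE_3 is the cost of taking one more electron from the +2 cation: O²⁺ still has 4 valence electrons; P²⁺ still has 3 valence electrons; K²⁺ is already 1 electron into the core; Cl²⁺ still has 5 valence electrons.
Usually core removal costs more than valence removal, but here the competition is close: a tightly held n=2 valence electron can cost more to remove than an n=3 core electron, so the actual values have to decide it.
Valence configurations: O²⁺ [He]2s²2p², P²⁺ [Ne]3s²3p¹, Cl²⁺ [Ne]3s²3p³.
Approximate IE_3 values (kJ/mol): O 5300, P 2914, K 4420, Cl 3822.
Putting it together, IE_3: P < Cl < K < O.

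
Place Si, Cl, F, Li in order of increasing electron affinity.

Li < Si < F < Cl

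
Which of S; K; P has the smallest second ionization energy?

Consider each +1 ion: S⁺ still has 5 valence electrons; K⁺ is the bare [Ar] core; P⁺ still has 4 valence electrons.
Core electrons are held far more tightly than valence electrons, so K tops the IE_2 order.
Valence configurations: S⁺ [Ne]3s²3p³, P⁺ [Ne]3s²3p².
Tabulated IE_2 (kJ/mol): S 2252, K 3052, P 1907.
Overall IE_2 order: P < S < K.

P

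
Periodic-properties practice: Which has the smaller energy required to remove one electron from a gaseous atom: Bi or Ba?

Ba

Ba is in period 6, group 2; Bi is in period 6, group 15.
IE₁ increases left→right with effective nuclear charge and decreases top→bottom as the valence shell moves farther out.
All lie in period 6, so first ionization energy increases left to right.
So Ba has the smaller energy required to remove one electron from a gaseous atom (Ba < Bi).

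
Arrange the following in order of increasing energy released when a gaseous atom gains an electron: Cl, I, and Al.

Al, I, Cl

Al is in period 3, group 13; Cl is in period 3, group 17; I is in period 5, group 17.
Electron affinity generally becomes more exothermic across a period toward the halogens and less exothermic down a group.
Neither a single period nor a single group — weigh both effects.
I > Al: the two effects oppose for this pair; the across-period effect wins (295 vs 42 kJ/mol).
Cl > I: Cl sits above I in group 17, so the down-group effect alone puts Cl higher.
Tabulated electron affinity (kJ/mol): Al 42, Cl 349, I 295.
So from lowest to highest: Al < I < Cl.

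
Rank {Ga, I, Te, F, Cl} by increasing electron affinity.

F is in period 2, group 17; Cl is in period 3, group 17; Ga is in period 4, group 13; Te is in period 5, group 16; I is in period 5, group 17.
Atoms with high Z_eff and room in the valence shell (especially the halogens) have the most exothermic electron affinities.
Neither a single period nor a single group — weigh both effects.
Te > Ga: period and group pull opposite ways; the across-period shift dominates (190 vs 29 kJ/mol).
I > Te: I lies to the right of Te in period 5, so the across-period effect alone puts I higher.
F > I: F sits above I in group 17, so the down-group effect alone puts F higher.
Cl > F: this pair runs against the simple trend — see the exception note.
Note the exception: Cl has a higher electron affinity than F, contrary to the simple trend — F's small 2p subshell makes the incoming electron feel strong e⁻–e⁻ repulsion, so Cl actually releases more energy on gaining an electron.
For reference (kJ/mol): F 328, Cl 349, Ga 29, Te 190, I 295.
So from lowest to highest: Ga < Te < I < F < Cl.

Ga, Te, I, F, Cl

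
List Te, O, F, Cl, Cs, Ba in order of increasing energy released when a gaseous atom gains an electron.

O is in period 2, group 16; F is in period 2, group 17; Cl is in period 3, group 17; Te is in period 5, group 16; Cs is in period 6, group 1; Ba is in period 6, group 2.
EA tends to increase across a period and decrease down a group, though the pattern is less regular than for IE or radius.
Neither a single period nor a single group — weigh both effects.
Cs > Ba: this pair runs against the simple trend — see the exception note.
O > Cs: relative to Cs, both the across-period and down-group shifts push O's electron affinity up.
Te > O: this pair runs against the simple trend — see the exception note.
F > Te: relative to Te, both the across-period and down-group shifts push F's electron affinity up.
Cl > F: this pair runs against the simple trend — see the exception note.
Note the exception: Cs has a higher electron affinity than Ba, contrary to the simple trend — adding an electron to Ba (ns²) has to open a new, higher-energy np subshell, which is unfavourable.
Note the exception: Te has a higher electron affinity than O, contrary to the simple trend — O's compact 2p subshell gives strong electron–electron repulsion on the added electron.
Note the exception: Cl has a higher electron affinity than F, contrary to the simple trend — F's small 2p subshell makes the incoming electron feel strong e⁻–e⁻ repulsion, so Cl actually releases more energy on gaining an electron.
Approximate values (kJ/mol): O 141, F 328, Cl 349, Te 190, Cs 46, Ba 14.
So from lowest to highest: Ba < Cs < O < Te < F < Cl.

Ba, Cs, O, Te, F, Cl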